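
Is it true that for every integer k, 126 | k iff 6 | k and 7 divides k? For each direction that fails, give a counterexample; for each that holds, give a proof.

Not equivalent: only (⇒) holds.

Forward direction. If 126 ∣ k, write k = 126q. Since 126 = 21·6, k = 6·(21q), so 6 ∣ k; and since 126 = 18·7, k = 7·(18q), so 7 ∣ k.

Converse. This fails: take k = 42. Both 6 ∣ 42 and 7 ∣ 42, yet 42 is not a multiple of 126 (since 42 = 0·126 + 42), so 126 ∤ 42.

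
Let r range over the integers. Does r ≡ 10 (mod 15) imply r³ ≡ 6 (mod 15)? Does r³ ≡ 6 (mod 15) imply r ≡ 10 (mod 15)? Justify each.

(⟹) This fails: take r = 10. Then 10 ≡ 10 (mod 15), but 10³ = 1000 ≡ 10 (mod 15), not 6.

(⟸) This fails: take r = 6. Then 6³ = 216 ≡ 6 (mod 15), yet 6 ≡ 6 (mod 15), not 10.

Neither direction holds.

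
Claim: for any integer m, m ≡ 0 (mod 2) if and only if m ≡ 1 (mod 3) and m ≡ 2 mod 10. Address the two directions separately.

Only the reverse direction holds.

(⟹) This fails: m = 0 gives 0 ≡ 0 (mod 2) but 0 ≡ 0 (mod 3), so the conjunction on the right does not hold.

(⟸) Conversely, if m ≡ 1 (mod 3) and m ≡ 2 (mod 10), then by the Chinese remainder theorem m ≡ 22 (mod 30). Since 22 ≡ 0 (mod 2) and 2 ∣ 30, we get m ≡ 0 (mod 2).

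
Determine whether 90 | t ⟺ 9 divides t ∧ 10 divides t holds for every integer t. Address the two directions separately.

Forward direction. If 90 ∣ t, write t = 90q. Since 90 = 10·9, t = 9·(10q), so 9 ∣ t; and since 90 = 9·10, t = 10·(9q), so 10 ∣ t.

Converse. Suppose 9 ∣ t and 10 ∣ t. Any common multiple of 9 and 10 is a multiple of their lcm; here gcd(9, 10) = 1, so lcm(9, 10) = 9·10 = 90, so 90 ∣ t.

The biconditional holds.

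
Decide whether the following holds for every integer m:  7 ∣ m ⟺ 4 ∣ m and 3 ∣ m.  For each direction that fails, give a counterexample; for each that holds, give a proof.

(→) This fails: take m = 7. Certainly 7 ∣ 7, but 4 ∤ 7.

(←) This fails: take m = 12. Both 4 ∣ 12 and 3 ∣ 12, yet 12 is not a multiple of 7 (since 12 = 1·7 + 5), so 7 ∤ 12.

(⇒) fails and (⇐) fails.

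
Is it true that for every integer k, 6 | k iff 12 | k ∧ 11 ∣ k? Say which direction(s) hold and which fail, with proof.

Only the reverse direction holds.

Forward direction. This fails: take k = 6. Certainly 6 ∣ 6, but 12 ∤ 6.

Converse. Suppose 12 ∣ k and 11 ∣ k. Any common multiple of 12 and 11 is a multiple of their lcm; here gcd(12, 11) = 1, so lcm(12, 11) = 12·11 = 132, so 132 ∣ k. Since 6 ∣ 132, it follows that 6 ∣ k.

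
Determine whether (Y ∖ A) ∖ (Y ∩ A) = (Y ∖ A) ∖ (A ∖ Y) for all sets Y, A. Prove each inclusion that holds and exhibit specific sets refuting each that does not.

(⊆) Let x ∈ (Y ∖ A) ∖ (Y ∩ A). Then x ∈ Y and x ∉ A, from which x ∈ (Y ∖ A) ∖ (A ∖ Y).

(⊇) Let x ∈ (Y ∖ A) ∖ (A ∖ Y). Then x ∈ Y and x ∉ A, from which x ∈ (Y ∖ A) ∖ (Y ∩ A).

Both inclusions hold; the sets are equal.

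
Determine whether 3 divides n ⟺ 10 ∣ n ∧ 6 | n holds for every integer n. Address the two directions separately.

[⇒] This fails: take n = 3. Certainly 3 ∣ 3, but 10 ∤ 3.

[⇐] Suppose 10 ∣ n and 6 ∣ n. Any common multiple of 10 and 6 is a multiple of their lcm; here lcm(10, 6) = 10·6/gcd(10, 6) = 60/2 = 30, so 30 ∣ n. Since 3 ∣ 30, it follows that 3 ∣ n.

Only the reverse direction holds.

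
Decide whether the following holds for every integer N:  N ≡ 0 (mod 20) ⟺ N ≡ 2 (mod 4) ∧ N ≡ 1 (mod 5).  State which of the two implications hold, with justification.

(⇒) fails and (⇐) fails.

Forward direction. This fails: N = 0 gives 0 ≡ 0 (mod 20) but 0 ≡ 0 (mod 4), so the conjunction on the right does not hold.

Converse. This fails: N = 6 satisfies both congruences on the right (6 ≡ 2 mod 4 and 6 ≡ 1 mod 5) yet 6 ≡ 6 (mod 20), not 0.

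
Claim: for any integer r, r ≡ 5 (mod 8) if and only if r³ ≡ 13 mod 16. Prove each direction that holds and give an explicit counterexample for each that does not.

The forward direction fails; the converse holds.

Forward direction. This fails: take r = 13. Then 13 ≡ 5 (mod 8), but 13³ = 2197 ≡ 5 (mod 16), not 13.

Converse. The residues r modulo 16 with r³ ≡ 13 (mod 16) are exactly {5}, and each is ≡ 5 (mod 8).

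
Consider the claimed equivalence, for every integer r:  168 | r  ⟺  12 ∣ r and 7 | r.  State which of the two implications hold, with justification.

Not equivalent: only (⇒) holds.

(→) If 168 ∣ r, write r = 168q. Since 168 = 14·12, r = 12·(14q), so 12 ∣ r; and since 168 = 24·7, r = 7·(24q), so 7 ∣ r.

(←) This fails: take r = 84. Both 12 ∣ 84 and 7 ∣ 84, yet 84 is not a multiple of 168 (since 84 = 0·168 + 84), so 168 ∤ 84.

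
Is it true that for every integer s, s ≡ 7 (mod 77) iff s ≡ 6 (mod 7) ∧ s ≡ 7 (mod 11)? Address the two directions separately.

(⟹) This fails: s = 7 gives 7 ≡ 7 (mod 77) but 7 ≡ 0 (mod 7), so the conjunction on the right does not hold.

(⟸) This fails: s = 62 satisfies both congruences on the right (62 ≡ 6 mod 7 and 62 ≡ 7 mod 11) yet 62 ≡ 62 (mod 77), not 7.

(⇒) fails and (⇐) fails.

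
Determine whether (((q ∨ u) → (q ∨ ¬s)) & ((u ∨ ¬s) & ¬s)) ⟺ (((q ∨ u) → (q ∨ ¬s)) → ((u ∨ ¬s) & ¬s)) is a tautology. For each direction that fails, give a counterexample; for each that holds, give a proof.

(⇒) Assume the antecedent. If q is true, the antecedent forces (q = T, u = F, s = F) or (q = T, u = T, s = F), and the consequent holds there. If q is false, the antecedent forces (q = F, u = F, s = F) or (q = F, u = T, s = F), and the consequent holds there. Either way the consequent holds.

(⇐) This fails. Under q = F, u = T, s = T, the left side is false but the right side is true.

(⇒) holds; (⇐) fails.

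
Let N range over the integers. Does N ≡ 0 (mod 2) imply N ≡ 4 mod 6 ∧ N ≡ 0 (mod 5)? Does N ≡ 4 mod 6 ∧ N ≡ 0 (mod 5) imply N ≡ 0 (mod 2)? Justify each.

The forward direction fails; the converse holds.

(→) This fails: N = 0 gives 0 ≡ 0 (mod 2) but 0 ≡ 0 (mod 6), so the conjunction on the right does not hold.

(←) Conversely, if N ≡ 4 (mod 6) and N ≡ 0 (mod 5), then by the Chinese remainder theorem N ≡ 10 (mod 30). Since 10 ≡ 0 (mod 2) and 2 ∣ 30, we get N ≡ 0 (mod 2).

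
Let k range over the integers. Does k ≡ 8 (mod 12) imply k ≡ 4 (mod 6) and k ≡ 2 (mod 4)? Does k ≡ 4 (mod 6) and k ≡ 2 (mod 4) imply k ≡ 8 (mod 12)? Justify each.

(⟹) This fails: k = 8 gives 8 ≡ 8 (mod 12) but 8 ≡ 2 (mod 6), so the conjunction on the right does not hold.

(⟸) This fails: k = 10 satisfies both congruences on the right (10 ≡ 4 mod 6 and 10 ≡ 2 mod 4) yet 10 ≡ 10 (mod 12), not 8.

Neither implication holds.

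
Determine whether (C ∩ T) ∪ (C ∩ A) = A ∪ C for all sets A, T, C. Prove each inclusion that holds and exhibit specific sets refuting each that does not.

(⟸) This inclusion fails. Take A = {1}, T = ∅, C = ∅; then 1 ∈ A ∪ C but 1 ∉ (C ∩ T) ∪ (C ∩ A).

(⟹) Let x ∈ (C ∩ T) ∪ (C ∩ A). Then either x ∈ A ∩ C and x ∉ T; or x ∈ T ∩ C and x ∉ A; or x ∈ A ∩ T ∩ C. In each case x ∈ A ∪ C, so (C ∩ T) ∪ (C ∩ A) ⊆ A ∪ C.

The sets are not equal: only the forward inclusion holds.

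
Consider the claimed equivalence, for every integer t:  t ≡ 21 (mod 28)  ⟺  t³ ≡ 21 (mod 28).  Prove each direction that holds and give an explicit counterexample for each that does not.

(⟸) Suppose t³ ≡ 21 (mod 28). The only residue r in {0, …, 27} with r³ ≡ 21 (mod 28) is r = 21, so t ≡ 21 (mod 28).

(⟹) Suppose t ≡ 21 (mod 28). Write t = 28j + 21. Then (28j + 21)³ = 21952j³ + 49392j² + 37044j + 9261 = 28(784j³ + 1764j² + 1323j + 330) + 21, so t³ ≡ 21 (mod 28).

The biconditional holds.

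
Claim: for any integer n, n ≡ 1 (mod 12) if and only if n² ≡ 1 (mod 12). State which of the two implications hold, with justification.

Not equivalent: only (⇒) holds.

(←) This fails: take n = 5. Then 5² = 25 ≡ 1 (mod 12), yet 5 ≡ 5 (mod 12), not 1.

(→) Suppose n ≡ 1 (mod 12). Write n = 12j + 1. Then (12j + 1)² = 144j² + 24j + 1 = 12(12j² + 2j) + 1, so n² ≡ 1 (mod 12).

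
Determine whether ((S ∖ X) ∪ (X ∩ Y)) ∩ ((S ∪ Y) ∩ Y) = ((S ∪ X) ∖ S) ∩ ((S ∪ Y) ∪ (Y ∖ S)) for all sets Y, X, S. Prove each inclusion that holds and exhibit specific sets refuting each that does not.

Only the reverse inclusion holds.

(⊆) This inclusion fails. Take Y = {1}, X = ∅, S = {1}; then 1 ∈ ((S ∖ X) ∪ (X ∩ Y)) ∩ ((S ∪ Y) ∩ Y) but 1 ∉ ((S ∪ X) ∖ S) ∩ ((S ∪ Y) ∪ (Y ∖ S)).

(⊇) Let x ∈ ((S ∪ X) ∖ S) ∩ ((S ∪ Y) ∪ (Y ∖ S)). Then x ∈ Y ∩ X and x ∉ S, from which x ∈ ((S ∖ X) ∪ (X ∩ Y)) ∩ ((S ∪ Y) ∩ Y).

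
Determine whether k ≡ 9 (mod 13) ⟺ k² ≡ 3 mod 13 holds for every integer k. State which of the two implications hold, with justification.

Only the forward implication holds.

[⇒] Suppose k ≡ 9 (mod 13). Write k = 13j + 9. Then (13j + 9)² = 169j² + 234j + 81 = 13(13j² + 18j + 6) + 3, so k² ≡ 3 (mod 13).

[⇐] This fails: take k = 4. Then 4² = 16 ≡ 3 (mod 13), yet 4 ≡ 4 (mod 13), not 9.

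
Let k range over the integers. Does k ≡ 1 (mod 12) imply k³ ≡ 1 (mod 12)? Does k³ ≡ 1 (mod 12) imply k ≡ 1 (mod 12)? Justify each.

(⇒) Suppose k ≡ 1 (mod 12). Write k = 12j + 1. Then (12j + 1)³ = 1728j³ + 432j² + 36j + 1 = 12(144j³ + 36j² + 3j) + 1, so k³ ≡ 1 (mod 12).

(⇐) Conversely, suppose k³ ≡ 1 (mod 12). The only residue r in {0, …, 11} with r³ ≡ 1 (mod 12) is r = 1, so k ≡ 1 (mod 12).

Equivalent; both directions hold.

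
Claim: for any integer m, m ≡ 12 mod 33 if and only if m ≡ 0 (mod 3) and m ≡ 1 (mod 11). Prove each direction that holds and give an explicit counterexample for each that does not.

Both implications hold.

(←) If m ≡ 0 (mod 3) and m ≡ 1 (mod 11), then by the Chinese remainder theorem m ≡ 12 (mod 33). This is exactly m ≡ 12 (mod 33).

(→) Suppose m ≡ 12 (mod 33); write m = 33j + 12. Since 3 ∣ 33, reducing mod 3 gives m ≡ 12 ≡ 0 (mod 3); since 11 ∣ 33, reducing mod 11 gives m ≡ 12 ≡ 1 (mod 11).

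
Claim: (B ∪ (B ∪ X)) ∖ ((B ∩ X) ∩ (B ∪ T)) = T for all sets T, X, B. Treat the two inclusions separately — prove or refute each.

Neither inclusion holds.

(⟹) This inclusion fails. Take T = ∅, X = {1}, B = ∅; then 1 ∈ (B ∪ (B ∪ X)) ∖ ((B ∩ X) ∩ (B ∪ T)) but 1 ∉ T.

(⟸) This inclusion fails. Take T = {1}, X = ∅, B = ∅; then 1 ∈ T but 1 ∉ (B ∪ (B ∪ X)) ∖ ((B ∩ X) ∩ (B ∪ T)).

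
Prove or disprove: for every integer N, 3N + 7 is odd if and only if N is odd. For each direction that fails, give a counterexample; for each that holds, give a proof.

(⇒) This fails: N = 6 gives 3N + 7 = 25, which is odd, but 6 is even, not odd.

(⇐) This also fails: N = 7 is odd, but 3N + 7 = 28 is even, not odd.

Neither implication holds.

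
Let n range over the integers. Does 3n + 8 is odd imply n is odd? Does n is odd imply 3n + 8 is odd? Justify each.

Both directions hold.

(⇒) Suppose 3n + 8 is odd. Since 3 is odd, 3n and n have the same parity, so 3n + 8 ≡ n + 8 (mod 2). As 8 is even, 3n + 8 is odd exactly when n is odd. Thus n is odd.

(⇐) Conversely, suppose n is odd; write n = 2j + 1. Then 3n + 8 = 3·(2j + 1) + 8 = 2·3j + 11, which is odd.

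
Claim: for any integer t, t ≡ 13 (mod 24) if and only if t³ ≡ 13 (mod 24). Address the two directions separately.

Both directions hold; the statement is true.

(⇒) Suppose t ≡ 13 (mod 24). Write t = 24j + 13. Then (24j + 13)³ = 13824j³ + 22464j² + 12168j + 2197 = 24(576j³ + 936j² + 507j + 91) + 13, so t³ ≡ 13 (mod 24).

(⇐) Conversely, suppose t³ ≡ 13 (mod 24). The only residue r in {0, …, 23} with r³ ≡ 13 (mod 24) is r = 13, so t ≡ 13 (mod 24).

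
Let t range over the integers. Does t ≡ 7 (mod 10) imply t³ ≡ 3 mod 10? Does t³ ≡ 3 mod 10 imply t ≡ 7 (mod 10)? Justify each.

Converse. Suppose t³ ≡ 3 (mod 10). The only residue r in {0, …, 9} with r³ ≡ 3 (mod 10) is r = 7, so t ≡ 7 (mod 10).

Forward direction. Suppose t ≡ 7 (mod 10). Write t = 10j + 7. Then (10j + 7)³ = 1000j³ + 2100j² + 1470j + 343 = 10(100j³ + 210j² + 147j + 34) + 3, so t³ ≡ 3 (mod 10).

Both directions hold; the statement is true.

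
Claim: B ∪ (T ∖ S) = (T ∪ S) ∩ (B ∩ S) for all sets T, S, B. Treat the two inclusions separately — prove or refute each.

The sets are not equal: only the reverse inclusion holds.

(⊇) Let x ∈ (T ∪ S) ∩ (B ∩ S). Then either x ∈ S ∩ B and x ∉ T; or x ∈ T ∩ S ∩ B. In each case x ∈ B ∪ (T ∖ S), so (T ∪ S) ∩ (B ∩ S) ⊆ B ∪ (T ∖ S).

(⊆) This inclusion fails. Take T = {1}, S = ∅, B = ∅; then 1 ∈ B ∪ (T ∖ S) but 1 ∉ (T ∪ S) ∩ (B ∩ S).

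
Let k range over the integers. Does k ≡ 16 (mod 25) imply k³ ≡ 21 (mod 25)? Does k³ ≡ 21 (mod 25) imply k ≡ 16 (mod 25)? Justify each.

[⇒] Suppose k ≡ 16 (mod 25). Write k = 25j + 16. Then (25j + 16)³ = 15625j³ + 30000j² + 19200j + 4096 = 25(625j³ + 1200j² + 768j + 163) + 21, so k³ ≡ 21 (mod 25).

[⇐] Conversely, suppose k³ ≡ 21 (mod 25). The only residue r in {0, …, 24} with r³ ≡ 21 (mod 25) is r = 16, so k ≡ 16 (mod 25).

Both directions hold.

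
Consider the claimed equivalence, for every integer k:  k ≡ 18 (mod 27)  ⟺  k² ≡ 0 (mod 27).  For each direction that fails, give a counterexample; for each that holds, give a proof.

Not equivalent: only (⇒) holds.

(⇒) Suppose k ≡ 18 (mod 27). Write k = 27j + 18. Then (27j + 18)² = 729j² + 972j + 324 = 27(27j² + 36j + 12) + 0, so k² ≡ 0 (mod 27).

(⇐) This fails: take k = 0. Then 0² = 0 ≡ 0 (mod 27), yet 0 ≡ 0 (mod 27), not 18.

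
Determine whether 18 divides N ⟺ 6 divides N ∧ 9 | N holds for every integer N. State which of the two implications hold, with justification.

(←) Suppose 6 ∣ N and 9 ∣ N. Any common multiple of 6 and 9 is a multiple of their lcm; here lcm(6, 9) = 6·9/gcd(6, 9) = 54/3 = 18, so 18 ∣ N.

(→) If 18 ∣ N, write N = 18q. Since 18 = 3·6, N = 6·(3q), so 6 ∣ N; and since 18 = 2·9, N = 9·(2q), so 9 ∣ N.

Both implications hold.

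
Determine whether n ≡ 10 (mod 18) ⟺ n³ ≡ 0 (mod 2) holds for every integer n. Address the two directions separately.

(⇒) Suppose n ≡ 10 (mod 18). Then n³ ≡ 10³ = 1000 (mod 18), and since 2 ∣ 18, also n³ ≡ 0 (mod 2).

(⇐) This fails: take n = 0. Then 0³ = 0 ≡ 0 (mod 2), yet 0 ≡ 0 (mod 18), not 10.

Only the forward direction holds.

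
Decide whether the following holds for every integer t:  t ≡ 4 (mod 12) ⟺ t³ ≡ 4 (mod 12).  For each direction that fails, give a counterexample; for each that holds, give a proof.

Forward direction. Suppose t ≡ 4 (mod 12). Write t = 12j + 4. Then (12j + 4)³ = 1728j³ + 1728j² + 576j + 64 = 12(144j³ + 144j² + 48j + 5) + 4, so t³ ≡ 4 (mod 12).

Converse. This fails: take t = 10. Then 10³ = 1000 ≡ 4 (mod 12), yet 10 ≡ 10 (mod 12), not 4.

Not equivalent: only (⇒) holds.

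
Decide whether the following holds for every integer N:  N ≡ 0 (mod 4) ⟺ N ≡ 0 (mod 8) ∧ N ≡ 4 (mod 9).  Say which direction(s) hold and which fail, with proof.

Only the converse holds.

[⇒] This fails: N = 0 gives 0 ≡ 0 (mod 4) but 0 ≡ 0 (mod 9), so the conjunction on the right does not hold.

[⇐] Conversely, if N ≡ 0 (mod 8) and N ≡ 4 (mod 9), then by the Chinese remainder theorem N ≡ 40 (mod 72). Since 40 ≡ 0 (mod 4) and 4 ∣ 72, we get N ≡ 0 (mod 4).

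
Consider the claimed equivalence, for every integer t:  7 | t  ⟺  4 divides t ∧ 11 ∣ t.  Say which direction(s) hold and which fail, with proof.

(⟹) This fails: take t = 7. Certainly 7 ∣ 7, but 4 ∤ 7.

(⟸) This fails: take t = 44. Both 4 ∣ 44 and 11 ∣ 44, yet 44 is not a multiple of 7 (since 44 = 6·7 + 2), so 7 ∤ 44.

Neither direction holds.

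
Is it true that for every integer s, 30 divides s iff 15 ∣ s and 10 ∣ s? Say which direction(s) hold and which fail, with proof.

Both directions hold; the statement is true.

[⇒] If 30 ∣ s, write s = 30q. Since 30 = 2·15, s = 15·(2q), so 15 ∣ s; and since 30 = 3·10, s = 10·(3q), so 10 ∣ s.

[⇐] Suppose 15 ∣ s and 10 ∣ s. Any common multiple of 15 and 10 is a multiple of their lcm; here lcm(15, 10) = 15·10/gcd(15, 10) = 150/5 = 30, so 30 ∣ s.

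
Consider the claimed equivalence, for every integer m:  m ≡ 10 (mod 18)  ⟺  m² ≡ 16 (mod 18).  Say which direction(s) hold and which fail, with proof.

(⇒) fails and (⇐) fails.

(⇒) This fails: take m = 10. Then 10 ≡ 10 (mod 18), but 10² = 100 ≡ 10 (mod 18), not 16.

(⇐) This fails: take m = 4. Then 4² = 16 ≡ 16 (mod 18), yet 4 ≡ 4 (mod 18), not 10.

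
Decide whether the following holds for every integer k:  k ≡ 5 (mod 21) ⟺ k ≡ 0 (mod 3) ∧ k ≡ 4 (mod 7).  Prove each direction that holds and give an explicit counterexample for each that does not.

[⇒] This fails: k = 5 gives 5 ≡ 5 (mod 21) but 5 ≡ 2 (mod 3), so the conjunction on the right does not hold.

[⇐] This fails: k = 18 satisfies both congruences on the right (18 ≡ 0 mod 3 and 18 ≡ 4 mod 7) yet 18 ≡ 18 (mod 21), not 5.

Neither implication holds.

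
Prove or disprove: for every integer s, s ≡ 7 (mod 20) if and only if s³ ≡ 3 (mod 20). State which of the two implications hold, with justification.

[⇒] Suppose s ≡ 7 (mod 20). Write s = 20j + 7. Then (20j + 7)³ = 8000j³ + 8400j² + 2940j + 343 = 20(400j³ + 420j² + 147j + 17) + 3, so s³ ≡ 3 (mod 20).

[⇐] Conversely, suppose s³ ≡ 3 (mod 20). The only residue r in {0, …, 19} with r³ ≡ 3 (mod 20) is r = 7, so s ≡ 7 (mod 20).

Both implications hold.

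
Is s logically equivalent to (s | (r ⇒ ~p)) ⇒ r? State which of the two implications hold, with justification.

Neither implication holds.

Forward direction. This fails. Under r = F, p = F, s = T, the left side is true but the right side is false.

Converse. This fails. Under r = T, p = F, s = F, the left side is false but the right side is true.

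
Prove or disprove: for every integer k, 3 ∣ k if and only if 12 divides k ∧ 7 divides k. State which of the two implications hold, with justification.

Only the reverse direction holds.

(⇒) This fails: take k = 3. Certainly 3 ∣ 3, but 12 ∤ 3.

(⇐) Suppose 12 ∣ k and 7 ∣ k. Any common multiple of 12 and 7 is a multiple of their lcm; here gcd(12, 7) = 1, so lcm(12, 7) = 12·7 = 84, so 84 ∣ k. Since 3 ∣ 84, it follows that 3 ∣ k.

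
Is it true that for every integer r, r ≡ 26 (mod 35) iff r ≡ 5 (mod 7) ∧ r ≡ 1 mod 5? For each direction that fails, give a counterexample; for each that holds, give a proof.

Forward direction. Suppose r ≡ 26 (mod 35); write r = 35j + 26. Since 7 ∣ 35, reducing mod 7 gives r ≡ 26 ≡ 5 (mod 7); since 5 ∣ 35, reducing mod 5 gives r ≡ 26 ≡ 1 (mod 5).

Converse. If r ≡ 5 (mod 7) and r ≡ 1 (mod 5), then by the Chinese remainder theorem r ≡ 26 (mod 35). This is exactly r ≡ 26 (mod 35).

Both implications hold.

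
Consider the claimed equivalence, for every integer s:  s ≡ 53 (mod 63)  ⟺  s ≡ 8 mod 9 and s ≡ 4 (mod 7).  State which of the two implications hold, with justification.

[⇐] If s ≡ 8 (mod 9) and s ≡ 4 (mod 7), then by the Chinese remainder theorem s ≡ 53 (mod 63). This is exactly s ≡ 53 (mod 63).

[⇒] Suppose s ≡ 53 (mod 63); write s = 63j + 53. Since 9 ∣ 63, reducing mod 9 gives s ≡ 53 ≡ 8 (mod 9); since 7 ∣ 63, reducing mod 7 gives s ≡ 53 ≡ 4 (mod 7).

Equivalent; both directions hold.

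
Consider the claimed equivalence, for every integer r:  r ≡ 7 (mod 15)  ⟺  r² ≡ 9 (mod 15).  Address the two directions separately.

Both directions fail.

(→) This fails: take r = 7. Then 7 ≡ 7 (mod 15), but 7² = 49 ≡ 4 (mod 15), not 9.

(←) This fails: take r = 3. Then 3² = 9 ≡ 9 (mod 15), yet 3 ≡ 3 (mod 15), not 7.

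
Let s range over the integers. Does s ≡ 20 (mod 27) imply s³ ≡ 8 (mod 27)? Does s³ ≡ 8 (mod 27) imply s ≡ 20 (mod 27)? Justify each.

Not equivalent: only (⇒) holds.

[⇒] Suppose s ≡ 20 (mod 27). Write s = 27j + 20. Then (27j + 20)³ = 19683j³ + 43740j² + 32400j + 8000 = 27(729j³ + 1620j² + 1200j + 296) + 8, so s³ ≡ 8 (mod 27).

[⇐] This fails: take s = 2. Then 2³ = 8 ≡ 8 (mod 27), yet 2 ≡ 2 (mod 27), not 20.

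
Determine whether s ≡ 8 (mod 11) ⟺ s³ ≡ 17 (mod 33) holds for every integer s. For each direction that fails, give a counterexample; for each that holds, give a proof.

(⟹) This fails: take s = 19. Then 19 ≡ 8 (mod 11), but 19³ = 6859 ≡ 28 (mod 33), not 17.

(⟸) Conversely, the residues r modulo 33 with r³ ≡ 17 (mod 33) are exactly {8}, and each is ≡ 8 (mod 11).

Not equivalent: only (⇐) holds.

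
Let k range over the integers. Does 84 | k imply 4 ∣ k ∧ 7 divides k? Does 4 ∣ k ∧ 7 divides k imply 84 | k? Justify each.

The forward direction holds; the converse fails.

[⇒] If 84 ∣ k, write k = 84q. Since 84 = 21·4, k = 4·(21q), so 4 ∣ k; and since 84 = 12·7, k = 7·(12q), so 7 ∣ k.

[⇐] This fails: take k = 28. Both 4 ∣ 28 and 7 ∣ 28, yet 28 is not a multiple of 84 (since 28 = 0·84 + 28), so 84 ∤ 28.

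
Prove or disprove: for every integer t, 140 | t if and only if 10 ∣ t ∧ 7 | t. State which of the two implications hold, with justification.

Only the forward direction holds.

(⟹) If 140 ∣ t, write t = 140q. Since 140 = 14·10, t = 10·(14q), so 10 ∣ t; and since 140 = 20·7, t = 7·(20q), so 7 ∣ t.

(⟸) This fails: take t = 70. Both 10 ∣ 70 and 7 ∣ 70, yet 70 is not a multiple of 140 (since 70 = 0·140 + 70), so 140 ∤ 70.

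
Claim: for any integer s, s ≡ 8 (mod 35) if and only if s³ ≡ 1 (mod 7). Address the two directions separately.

(⇒) holds; (⇐) fails.

(→) Suppose s ≡ 8 (mod 35). Then s³ ≡ 8³ = 512 (mod 35), and since 7 ∣ 35, also s³ ≡ 1 (mod 7).

(←) This fails: take s = 1. Then 1³ = 1 ≡ 1 (mod 7), yet 1 ≡ 1 (mod 35), not 8.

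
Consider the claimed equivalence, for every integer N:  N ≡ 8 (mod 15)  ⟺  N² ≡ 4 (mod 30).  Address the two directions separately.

Both directions fail.

(⟹) This fails: take N = 23. Then 23 ≡ 8 (mod 15), but 23² = 529 ≡ 19 (mod 30), not 4.

(⟸) This fails: take N = 2. Then 2² = 4 ≡ 4 (mod 30), yet 2 ≡ 2 (mod 15), not 8.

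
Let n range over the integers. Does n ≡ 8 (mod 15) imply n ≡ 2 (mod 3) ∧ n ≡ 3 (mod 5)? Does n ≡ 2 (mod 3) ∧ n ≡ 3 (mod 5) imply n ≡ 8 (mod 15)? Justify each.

Both directions hold; the statement is true.

(⇐) If n ≡ 2 (mod 3) and n ≡ 3 (mod 5), then by the Chinese remainder theorem n ≡ 8 (mod 15). This is exactly n ≡ 8 (mod 15).

(⇒) Suppose n ≡ 8 (mod 15); write n = 15j + 8. Since 3 ∣ 15, reducing mod 3 gives n ≡ 8 ≡ 2 (mod 3); since 5 ∣ 15, reducing mod 5 gives n ≡ 8 ≡ 3 (mod 5).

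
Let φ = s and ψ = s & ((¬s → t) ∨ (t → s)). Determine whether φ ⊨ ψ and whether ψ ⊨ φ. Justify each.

(⇒) Assume the antecedent. If t is true, the antecedent forces (t = T, s = T), and s & ((¬s → t) ∨ (t → s)) holds there. If t is false, the antecedent forces (t = F, s = T), and s & ((¬s → t) ∨ (t → s)) holds there. Either way s & ((¬s → t) ∨ (t → s)) holds.

(⇐) Assume the antecedent. If t is true, the antecedent forces (t = T, s = T), and s holds there. If t is false, the antecedent forces (t = F, s = T), and s holds there. Either way s holds.

The biconditional holds.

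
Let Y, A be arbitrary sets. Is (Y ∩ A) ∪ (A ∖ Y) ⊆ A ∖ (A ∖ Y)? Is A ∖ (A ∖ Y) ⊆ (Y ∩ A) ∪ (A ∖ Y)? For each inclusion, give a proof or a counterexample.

(⊆) fails; (⊇) holds.

(⟸) Let x ∈ A ∖ (A ∖ Y). Then x ∈ Y ∩ A, from which x ∈ (Y ∩ A) ∪ (A ∖ Y).

(⟹) This inclusion fails. Take Y = ∅, A = {1}; then 1 ∈ (Y ∩ A) ∪ (A ∖ Y) but 1 ∉ A ∖ (A ∖ Y).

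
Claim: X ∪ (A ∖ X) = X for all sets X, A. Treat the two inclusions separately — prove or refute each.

The sets are not equal: only the reverse inclusion holds.

(⟸) Let x ∈ X. Then either x ∈ X and x ∉ A; or x ∈ X ∩ A. In each case x ∈ X ∪ (A ∖ X), so X ⊆ X ∪ (A ∖ X).

(⟹) This inclusion fails. Take X = ∅, A = {1}; then 1 ∈ X ∪ (A ∖ X) but 1 ∉ X.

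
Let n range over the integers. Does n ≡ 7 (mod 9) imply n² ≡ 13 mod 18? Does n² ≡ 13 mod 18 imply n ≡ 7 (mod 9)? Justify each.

(⇒) This fails: take n = 16. Then 16 ≡ 7 (mod 9), but 16² = 256 ≡ 4 (mod 18), not 13.

(⇐) This fails: take n = 11. Then 11² = 121 ≡ 13 (mod 18), yet 11 ≡ 2 (mod 9), not 7.

Neither direction holds.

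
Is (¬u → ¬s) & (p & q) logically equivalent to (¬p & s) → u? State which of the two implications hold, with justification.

Only the forward direction holds.

Forward direction. Assume the antecedent. If p is true, (¬p & s) → u reduces to true regardless of the other variables. If p is false, the antecedent cannot hold. Either way (¬p & s) → u holds.

Converse. This fails. Under p = F, s = F, q = F, u = F, the left side is false but the right side is true.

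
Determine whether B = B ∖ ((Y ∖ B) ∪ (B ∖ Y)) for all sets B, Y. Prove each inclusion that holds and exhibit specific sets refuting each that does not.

(⟹) This inclusion fails. Take B = {1}, Y = ∅; then 1 ∈ B but 1 ∉ B ∖ ((Y ∖ B) ∪ (B ∖ Y)).

(⟸) Let x ∈ B ∖ ((Y ∖ B) ∪ (B ∖ Y)). Then x ∈ B ∩ Y, from which x ∈ B.

Only the reverse inclusion holds.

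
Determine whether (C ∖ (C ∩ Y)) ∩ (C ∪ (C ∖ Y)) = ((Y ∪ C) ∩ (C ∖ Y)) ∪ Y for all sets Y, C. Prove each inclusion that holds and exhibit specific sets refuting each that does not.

The sets are not equal: only the forward inclusion holds.

(⊆) Let x ∈ (C ∖ (C ∩ Y)) ∩ (C ∪ (C ∖ Y)). Then x ∈ C and x ∉ Y, from which x ∈ ((Y ∪ C) ∩ (C ∖ Y)) ∪ Y.

(⊇) This inclusion fails. Take Y = {1}, C = ∅; then 1 ∈ ((Y ∪ C) ∩ (C ∖ Y)) ∪ Y but 1 ∉ (C ∖ (C ∩ Y)) ∩ (C ∪ (C ∖ Y)).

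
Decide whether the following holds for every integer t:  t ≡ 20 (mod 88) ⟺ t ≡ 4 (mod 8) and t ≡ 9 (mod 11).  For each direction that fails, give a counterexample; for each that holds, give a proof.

(⇒) Suppose t ≡ 20 (mod 88); write t = 88j + 20. Since 8 ∣ 88, reducing mod 8 gives t ≡ 20 ≡ 4 (mod 8); since 11 ∣ 88, reducing mod 11 gives t ≡ 20 ≡ 9 (mod 11).

(⇐) Conversely, if t ≡ 4 (mod 8) and t ≡ 9 (mod 11), then by the Chinese remainder theorem t ≡ 20 (mod 88). This is exactly t ≡ 20 (mod 88).

Equivalent; both directions hold.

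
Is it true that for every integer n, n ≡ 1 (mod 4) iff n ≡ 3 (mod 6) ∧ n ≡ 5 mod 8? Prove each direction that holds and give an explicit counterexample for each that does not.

Converse. If n ≡ 3 (mod 6) and n ≡ 5 (mod 8), then by the Chinese remainder theorem n ≡ 21 (mod 24). Since 21 ≡ 1 (mod 4) and 4 ∣ 24, we get n ≡ 1 (mod 4).

Forward direction. This fails: n = 1 gives 1 ≡ 1 (mod 4) but 1 ≡ 1 (mod 6), so the conjunction on the right does not hold.

The forward direction fails; the converse holds.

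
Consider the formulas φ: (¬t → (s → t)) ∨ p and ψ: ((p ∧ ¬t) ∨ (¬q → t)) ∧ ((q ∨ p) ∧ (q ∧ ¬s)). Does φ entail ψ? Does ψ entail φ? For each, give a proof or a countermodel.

Converse. Assume the antecedent. If p is true, (¬t → (s → t)) ∨ p reduces to true regardless of the other variables. If p is false, the antecedent forces (p = F, s = F, q = T, t = F) or (p = F, s = F, q = T, t = T), and (¬t → (s → t)) ∨ p holds there. Either way (¬t → (s → t)) ∨ p holds.

Forward direction. This fails. Under p = F, s = F, q = F, t = F, the left side is true but the right side is false.

Only the reverse direction holds.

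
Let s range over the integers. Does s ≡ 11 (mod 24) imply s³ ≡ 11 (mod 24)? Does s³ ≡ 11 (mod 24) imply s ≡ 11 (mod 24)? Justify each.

(→) Suppose s ≡ 11 (mod 24). Write s = 24j + 11. Then (24j + 11)³ = 13824j³ + 19008j² + 8712j + 1331 = 24(576j³ + 792j² + 363j + 55) + 11, so s³ ≡ 11 (mod 24).

(←) Conversely, suppose s³ ≡ 11 (mod 24). The only residue r in {0, …, 23} with r³ ≡ 11 (mod 24) is r = 11, so s ≡ 11 (mod 24).

Both directions hold.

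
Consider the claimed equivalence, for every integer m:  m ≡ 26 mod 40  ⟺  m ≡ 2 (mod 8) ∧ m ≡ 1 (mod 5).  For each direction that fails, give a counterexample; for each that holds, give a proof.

Equivalent; both directions hold.

(⇒) Suppose m ≡ 26 (mod 40); write m = 40j + 26. Since 8 ∣ 40, reducing mod 8 gives m ≡ 26 ≡ 2 (mod 8); since 5 ∣ 40, reducing mod 5 gives m ≡ 26 ≡ 1 (mod 5).

(⇐) Conversely, if m ≡ 2 (mod 8) and m ≡ 1 (mod 5), then by the Chinese remainder theorem m ≡ 26 (mod 40). This is exactly m ≡ 26 (mod 40).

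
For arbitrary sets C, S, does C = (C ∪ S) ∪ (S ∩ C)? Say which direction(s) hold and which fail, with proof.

(⊆) holds; (⊇) fails.

(⊆) Let x ∈ C. Then either x ∈ C and x ∉ S; or x ∈ C ∩ S. In each case x ∈ (C ∪ S) ∪ (S ∩ C), so C ⊆ (C ∪ S) ∪ (S ∩ C).

(⊇) This inclusion fails. Take C = ∅, S = {1}; then 1 ∈ (C ∪ S) ∪ (S ∩ C) but 1 ∉ C.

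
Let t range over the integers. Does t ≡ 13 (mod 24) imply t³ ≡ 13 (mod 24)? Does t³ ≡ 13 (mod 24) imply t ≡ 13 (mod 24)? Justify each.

(→) Suppose t ≡ 13 (mod 24). Write t = 24j + 13. Then (24j + 13)³ = 13824j³ + 22464j² + 12168j + 2197 = 24(576j³ + 936j² + 507j + 91) + 13, so t³ ≡ 13 (mod 24).

(←) Conversely, suppose t³ ≡ 13 (mod 24). The only residue r in {0, …, 23} with r³ ≡ 13 (mod 24) is r = 13, so t ≡ 13 (mod 24).

Both directions hold; the statement is true.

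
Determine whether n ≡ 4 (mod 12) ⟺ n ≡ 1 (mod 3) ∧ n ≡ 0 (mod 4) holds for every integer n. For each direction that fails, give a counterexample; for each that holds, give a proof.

The biconditional holds.

(⟹) Suppose n ≡ 4 (mod 12); write n = 12j + 4. Since 3 ∣ 12, reducing mod 3 gives n ≡ 4 ≡ 1 (mod 3); since 4 ∣ 12, reducing mod 4 gives n ≡ 4 ≡ 0 (mod 4).

(⟸) Conversely, if n ≡ 1 (mod 3) and n ≡ 0 (mod 4), then by the Chinese remainder theorem n ≡ 4 (mod 12). This is exactly n ≡ 4 (mod 12).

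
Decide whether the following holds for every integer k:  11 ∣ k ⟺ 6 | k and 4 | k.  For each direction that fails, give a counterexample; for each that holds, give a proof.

(⇒) fails and (⇐) fails.

(→) This fails: take k = 11. Certainly 11 ∣ 11, but 6 ∤ 11.

(←) This fails: take k = 12. Both 6 ∣ 12 and 4 ∣ 12, yet 12 is not a multiple of 11 (since 12 = 1·11 + 1), so 11 ∤ 12.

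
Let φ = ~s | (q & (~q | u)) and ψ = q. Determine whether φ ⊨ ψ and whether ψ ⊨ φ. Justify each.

[⇒] This fails. Under q = F, s = F, u = F, the left side is true but the right side is false.

[⇐] This fails. Under q = T, s = T, u = F, the left side is false but the right side is true.

Neither implication holds.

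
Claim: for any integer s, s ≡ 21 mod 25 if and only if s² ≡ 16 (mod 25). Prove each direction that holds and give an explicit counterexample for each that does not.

(⇒) holds; (⇐) fails.

(←) This fails: take s = 4. Then 4² = 16 ≡ 16 (mod 25), yet 4 ≡ 4 (mod 25), not 21.

(→) Suppose s ≡ 21 mod 25. Write s = 25j + 21. Then (25j + 21)² = 625j² + 1050j + 441 = 25(25j² + 42j + 17) + 16, so s² ≡ 16 (mod 25).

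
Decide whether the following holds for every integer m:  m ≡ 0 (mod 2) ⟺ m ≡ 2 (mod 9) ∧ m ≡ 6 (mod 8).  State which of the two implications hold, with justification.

(→) This fails: m = 0 gives 0 ≡ 0 (mod 2) but 0 ≡ 0 (mod 9), so the conjunction on the right does not hold.

(←) Conversely, if m ≡ 2 (mod 9) and m ≡ 6 (mod 8), then by the Chinese remainder theorem m ≡ 38 (mod 72). Since 38 ≡ 0 (mod 2) and 2 ∣ 72, we get m ≡ 0 (mod 2).

Not equivalent: only (⇐) holds.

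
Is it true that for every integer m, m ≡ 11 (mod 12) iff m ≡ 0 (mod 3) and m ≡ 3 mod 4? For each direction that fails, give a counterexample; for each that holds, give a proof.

(⟹) This fails: m = 11 gives 11 ≡ 11 (mod 12) but 11 ≡ 2 (mod 3), so the conjunction on the right does not hold.

(⟸) This fails: m = 3 satisfies both congruences on the right (3 ≡ 0 mod 3 and 3 ≡ 3 mod 4) yet 3 ≡ 3 (mod 12), not 11.

Neither implication holds.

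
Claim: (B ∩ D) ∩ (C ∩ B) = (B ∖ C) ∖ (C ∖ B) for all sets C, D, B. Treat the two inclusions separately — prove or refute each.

(⊆) This inclusion fails. Take C = {1}, D = {1}, B = {1}; then 1 ∈ (B ∩ D) ∩ (C ∩ B) but 1 ∉ (B ∖ C) ∖ (C ∖ B).

(⊇) This inclusion fails. Take C = ∅, D = ∅, B = {1}; then 1 ∈ (B ∖ C) ∖ (C ∖ B) but 1 ∉ (B ∩ D) ∩ (C ∩ B).

Both inclusions fail.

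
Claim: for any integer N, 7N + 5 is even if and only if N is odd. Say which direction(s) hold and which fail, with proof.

Both directions hold.

(←) Suppose N is odd; write N = 2j + 1. Then 7N + 5 = 7·(2j + 1) + 5 = 2·7j + 12, which is even.

(→) Suppose 7N + 5 is even. Since 7 is odd, 7N and N have the same parity, so 7N + 5 ≡ N + 5 (mod 2). As 5 is odd, 7N + 5 is even exactly when N is odd. Thus N is odd.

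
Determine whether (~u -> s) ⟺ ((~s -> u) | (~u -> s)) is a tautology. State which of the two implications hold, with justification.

(→) Assume the antecedent. If s is true, (~s -> u) | (~u -> s) reduces to true regardless of the other variables. If s is false, the antecedent forces (s = F, u = T), and (~s -> u) | (~u -> s) holds there. Either way (~s -> u) | (~u -> s) holds.

(←) Assume the antecedent. If s is true, ~u -> s reduces to true regardless of the other variables. If s is false, the antecedent forces (s = F, u = T), and ~u -> s holds there. Either way ~u -> s holds.

Both directions hold.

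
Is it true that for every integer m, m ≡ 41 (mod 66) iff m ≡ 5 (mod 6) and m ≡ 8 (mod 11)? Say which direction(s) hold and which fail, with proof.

Both implications hold.

[⇒] Suppose m ≡ 41 (mod 66); write m = 66j + 41. Since 6 ∣ 66, reducing mod 6 gives m ≡ 41 ≡ 5 (mod 6); since 11 ∣ 66, reducing mod 11 gives m ≡ 41 ≡ 8 (mod 11).

[⇐] Conversely, if m ≡ 5 (mod 6) and m ≡ 8 (mod 11), then by the Chinese remainder theorem m ≡ 41 (mod 66). This is exactly m ≡ 41 (mod 66).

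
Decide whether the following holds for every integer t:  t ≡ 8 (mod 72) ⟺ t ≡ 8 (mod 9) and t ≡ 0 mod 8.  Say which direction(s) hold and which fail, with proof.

Converse. If t ≡ 8 (mod 9) and t ≡ 0 (mod 8), then by the Chinese remainder theorem t ≡ 8 (mod 72). This is exactly t ≡ 8 (mod 72).

Forward direction. Suppose t ≡ 8 (mod 72); write t = 72j + 8. Since 9 ∣ 72, reducing mod 9 gives t ≡ 8 (mod 9); since 8 ∣ 72, reducing mod 8 gives t ≡ 8 ≡ 0 (mod 8).

The biconditional holds.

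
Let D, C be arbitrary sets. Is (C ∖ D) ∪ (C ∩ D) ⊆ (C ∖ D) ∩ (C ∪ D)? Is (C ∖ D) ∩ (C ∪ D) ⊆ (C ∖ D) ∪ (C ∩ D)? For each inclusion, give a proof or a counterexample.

(⊆) This inclusion fails. Take D = {1}, C = {1}; then 1 ∈ (C ∖ D) ∪ (C ∩ D) but 1 ∉ (C ∖ D) ∩ (C ∪ D).

(⊇) Let x ∈ (C ∖ D) ∩ (C ∪ D). Then x ∈ C and x ∉ D, from which x ∈ (C ∖ D) ∪ (C ∩ D).

(⊆) fails; (⊇) holds.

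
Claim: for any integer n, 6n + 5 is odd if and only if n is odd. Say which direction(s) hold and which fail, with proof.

[⇒] This fails: take n = 6. Then 6n + 5 = 41, which is odd, yet n = 6 is even, not odd.

[⇐] Suppose n is odd. Since 6 is even, 6n is even for every n, so 6n + 5 has the same parity as 5, which is odd. Hence 6n + 5 is odd.

(⇒) fails; (⇐) holds.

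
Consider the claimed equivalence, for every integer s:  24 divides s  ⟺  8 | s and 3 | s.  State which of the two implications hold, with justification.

Both directions hold.

(⇒) If 24 ∣ s, write s = 24q. Since 24 = 3·8, s = 8·(3q), so 8 ∣ s; and since 24 = 8·3, s = 3·(8q), so 3 ∣ s.

(⇐) Suppose 8 ∣ s and 3 ∣ s. Any common multiple of 8 and 3 is a multiple of their lcm; here gcd(8, 3) = 1, so lcm(8, 3) = 8·3 = 24, so 24 ∣ s.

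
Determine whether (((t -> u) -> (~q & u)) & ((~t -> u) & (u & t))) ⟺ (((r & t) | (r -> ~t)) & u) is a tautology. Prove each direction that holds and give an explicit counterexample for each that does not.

(⇒) Assume the antecedent. If u is true, ((r & t) | (r -> ~t)) & u reduces to true regardless of the other variables. If u is false, the antecedent cannot hold. Either way ((r & t) | (r -> ~t)) & u holds.

(⇐) This fails. Under u = T, t = F, r = F, q = F, the left side is false but the right side is true.

Only the forward implication holds.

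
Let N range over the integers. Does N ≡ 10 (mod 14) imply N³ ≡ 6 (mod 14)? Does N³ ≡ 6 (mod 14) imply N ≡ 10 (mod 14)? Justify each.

(→) Suppose N ≡ 10 (mod 14). Write N = 14j + 10. Then (14j + 10)³ = 2744j³ + 5880j² + 4200j + 1000 = 14(196j³ + 420j² + 300j + 71) + 6, so N³ ≡ 6 (mod 14).

(←) This fails: take N = 6. Then 6³ = 216 ≡ 6 (mod 14), yet 6 ≡ 6 (mod 14), not 10.

Only the forward implication holds.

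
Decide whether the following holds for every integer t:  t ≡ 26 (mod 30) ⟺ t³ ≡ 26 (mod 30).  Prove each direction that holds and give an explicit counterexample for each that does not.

(⟹) Suppose t ≡ 26 (mod 30). Write t = 30j + 26. Then (30j + 26)³ = 27000j³ + 70200j² + 60840j + 17576 = 30(900j³ + 2340j² + 2028j + 585) + 26, so t³ ≡ 26 (mod 30).

(⟸) Conversely, suppose t³ ≡ 26 (mod 30). The only residue r in {0, …, 29} with r³ ≡ 26 (mod 30) is r = 26, so t ≡ 26 (mod 30).

Both directions hold; the statement is true.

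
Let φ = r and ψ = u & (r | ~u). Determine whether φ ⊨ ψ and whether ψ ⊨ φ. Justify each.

Not equivalent: only (⇐) holds.

Forward direction. This fails. Under u = F, r = T, the left side is true but the right side is false.

Converse. Assume the antecedent. If u is true, the antecedent forces (u = T, r = T), and r holds there. If u is false, the antecedent cannot hold. Either way r holds.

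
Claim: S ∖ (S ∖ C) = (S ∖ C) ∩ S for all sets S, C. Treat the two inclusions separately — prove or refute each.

Forward inclusion. This inclusion fails. Take S = {1}, C = {1}; then 1 ∈ S ∖ (S ∖ C) but 1 ∉ (S ∖ C) ∩ S.

Reverse inclusion. This inclusion fails. Take S = {1}, C = ∅; then 1 ∈ (S ∖ C) ∩ S but 1 ∉ S ∖ (S ∖ C).

(⊆) fails and (⊇) fails.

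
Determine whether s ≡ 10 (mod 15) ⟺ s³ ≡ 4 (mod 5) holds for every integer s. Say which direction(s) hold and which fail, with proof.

Neither direction holds.

(⇒) This fails: take s = 10. Then 10 ≡ 10 (mod 15), but 10³ = 1000 ≡ 0 (mod 5), not 4.

(⇐) This fails: take s = 4. Then 4³ = 64 ≡ 4 (mod 5), yet 4 ≡ 4 (mod 15), not 10.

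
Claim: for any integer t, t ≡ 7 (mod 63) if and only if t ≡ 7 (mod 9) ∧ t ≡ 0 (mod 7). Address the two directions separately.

Both implications hold.

(⇒) Suppose t ≡ 7 (mod 63); write t = 63j + 7. Since 9 ∣ 63, reducing mod 9 gives t ≡ 7 (mod 9); since 7 ∣ 63, reducing mod 7 gives t ≡ 7 ≡ 0 (mod 7).

(⇐) Conversely, if t ≡ 7 (mod 9) and t ≡ 0 (mod 7), then by the Chinese remainder theorem t ≡ 7 (mod 63). This is exactly t ≡ 7 (mod 63).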